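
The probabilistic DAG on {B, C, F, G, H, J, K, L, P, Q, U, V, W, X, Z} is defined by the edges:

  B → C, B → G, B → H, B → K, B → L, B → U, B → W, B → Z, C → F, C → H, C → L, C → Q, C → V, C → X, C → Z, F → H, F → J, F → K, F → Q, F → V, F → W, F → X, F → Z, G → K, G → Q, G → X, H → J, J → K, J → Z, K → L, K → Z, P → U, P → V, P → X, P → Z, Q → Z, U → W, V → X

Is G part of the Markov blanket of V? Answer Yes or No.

Yes

G is a co-parent of V: both are parents of X.
So G ∈ MB(V).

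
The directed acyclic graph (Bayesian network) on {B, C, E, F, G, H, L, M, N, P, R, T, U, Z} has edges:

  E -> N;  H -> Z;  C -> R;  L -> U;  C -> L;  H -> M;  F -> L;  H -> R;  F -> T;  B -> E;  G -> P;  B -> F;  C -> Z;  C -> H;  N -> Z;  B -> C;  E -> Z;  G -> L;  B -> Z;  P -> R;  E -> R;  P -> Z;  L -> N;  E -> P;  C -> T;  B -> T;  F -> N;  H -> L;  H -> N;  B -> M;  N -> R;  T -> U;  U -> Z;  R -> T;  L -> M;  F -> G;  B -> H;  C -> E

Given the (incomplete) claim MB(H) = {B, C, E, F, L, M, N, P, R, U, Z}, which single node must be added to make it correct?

By definition, MB(H) is built from H's parents, H's children, and the co-parents of H.
H's parents: B, C.
Children of H: L, M, N, R, Z.
Other parents of H's children:
  parents(L) \ {H} = {C, F, G}.
  M also has parents B, L.
  N's other parents are E, F, L.
  parents(R) \ {H} = {C, E, N, P}.
  Z's other parents are B, C, E, N, P, U.
MB(H) = {B, C, E, F, G, L, M, N, P, R, U, Z}.
Comparing with the claimed set, G is missing.

G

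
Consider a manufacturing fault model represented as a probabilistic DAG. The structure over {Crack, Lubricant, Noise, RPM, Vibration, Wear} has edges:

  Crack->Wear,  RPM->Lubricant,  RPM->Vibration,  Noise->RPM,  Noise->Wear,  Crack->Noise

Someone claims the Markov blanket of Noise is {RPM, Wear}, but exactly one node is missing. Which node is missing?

Crack

Noise's parents: Crack.
Noise's children: RPM, Wear.
Parents of each child, excluding Noise:
  RPM: no additional parents.
  parents(Wear) \ {Noise} = {Crack}.
MB(Noise) = {Crack, RPM, Wear}.
Comparing with the claimed set, Crack is missing.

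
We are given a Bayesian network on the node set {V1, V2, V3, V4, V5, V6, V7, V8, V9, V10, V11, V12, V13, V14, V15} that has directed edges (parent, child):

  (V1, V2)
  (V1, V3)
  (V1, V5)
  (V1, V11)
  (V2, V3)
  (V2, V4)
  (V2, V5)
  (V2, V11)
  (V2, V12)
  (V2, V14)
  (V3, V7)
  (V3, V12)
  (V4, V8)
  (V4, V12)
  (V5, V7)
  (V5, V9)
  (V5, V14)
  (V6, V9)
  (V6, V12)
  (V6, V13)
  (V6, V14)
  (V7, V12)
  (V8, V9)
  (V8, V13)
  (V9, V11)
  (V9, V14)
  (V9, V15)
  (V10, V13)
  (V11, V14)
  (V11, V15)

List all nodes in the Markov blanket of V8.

{V4, V5, V6, V9, V10, V13}

V8's children: V9, V13.
Pa(V8) = {V4}.
Co-parents of V8 (other parents of its children):
  V9's other parents are V5, V6.
  parents(V13) \ {V8} = {V6, V10}.
MB(V8) = {V4, V5, V6, V9, V10, V13}.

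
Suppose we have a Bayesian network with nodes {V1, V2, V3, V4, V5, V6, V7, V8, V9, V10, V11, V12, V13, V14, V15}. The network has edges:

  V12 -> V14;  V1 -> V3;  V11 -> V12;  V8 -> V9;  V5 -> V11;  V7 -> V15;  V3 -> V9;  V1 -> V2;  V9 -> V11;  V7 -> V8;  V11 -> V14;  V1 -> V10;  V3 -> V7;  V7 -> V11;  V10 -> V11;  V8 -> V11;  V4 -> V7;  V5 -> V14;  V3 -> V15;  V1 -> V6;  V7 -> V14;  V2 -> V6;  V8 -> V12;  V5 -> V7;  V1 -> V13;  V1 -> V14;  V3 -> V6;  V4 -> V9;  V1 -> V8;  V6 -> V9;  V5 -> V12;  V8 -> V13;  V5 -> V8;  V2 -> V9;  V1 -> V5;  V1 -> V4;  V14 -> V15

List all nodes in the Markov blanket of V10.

{V1, V5, V7, V8, V9, V11}

Parents of V10: V1.
Ch(V10) = {V11}.
Other parents of V10's children:
  V11: V5, V7, V8, V9
MB(V10) = {V1, V5, V7, V8, V9, V11}.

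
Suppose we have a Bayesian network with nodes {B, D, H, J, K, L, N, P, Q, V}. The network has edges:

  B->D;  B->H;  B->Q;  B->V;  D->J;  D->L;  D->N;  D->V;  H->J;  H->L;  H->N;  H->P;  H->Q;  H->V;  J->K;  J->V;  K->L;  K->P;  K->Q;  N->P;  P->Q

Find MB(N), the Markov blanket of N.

{D, H, K, P}

Children of N: P.
Parents of N: D, H.
Other parents of N's children:
  P's other parents are H, K.
Union: {D, H} ∪ {P} ∪ {H, K} = {D, H, K, P}.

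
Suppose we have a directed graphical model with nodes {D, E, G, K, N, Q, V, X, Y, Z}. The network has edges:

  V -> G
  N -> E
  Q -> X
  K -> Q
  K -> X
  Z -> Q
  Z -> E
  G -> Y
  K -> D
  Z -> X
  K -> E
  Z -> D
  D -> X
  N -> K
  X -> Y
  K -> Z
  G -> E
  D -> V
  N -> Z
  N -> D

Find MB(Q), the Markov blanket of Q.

Pa(Q) = {K, Z}.
Q's children: X.
For each child, the remaining parents (spouses of Q):
  X's other parents are D, K, Z.
Taking the union gives {D, K, X, Z}.

{D, K, X, Z}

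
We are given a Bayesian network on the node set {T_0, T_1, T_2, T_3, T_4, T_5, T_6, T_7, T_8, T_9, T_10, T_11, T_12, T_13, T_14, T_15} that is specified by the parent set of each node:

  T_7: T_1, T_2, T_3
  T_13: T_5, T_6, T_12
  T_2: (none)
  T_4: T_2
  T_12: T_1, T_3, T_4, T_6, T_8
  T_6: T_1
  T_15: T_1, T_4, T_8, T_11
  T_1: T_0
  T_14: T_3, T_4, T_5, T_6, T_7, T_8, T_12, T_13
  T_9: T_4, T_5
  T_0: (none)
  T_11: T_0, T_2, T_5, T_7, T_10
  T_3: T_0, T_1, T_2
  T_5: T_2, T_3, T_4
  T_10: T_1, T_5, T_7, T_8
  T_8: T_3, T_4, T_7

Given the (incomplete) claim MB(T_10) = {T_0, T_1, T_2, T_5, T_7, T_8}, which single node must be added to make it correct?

T_10's parents: T_1, T_5, T_7, T_8.
Ch(T_10) = {T_11}.
Other parents of T_10's children:
  T_11 also has parents T_0, T_2, T_5, T_7.
MB(T_10) = {T_0, T_1, T_2, T_5, T_7, T_8, T_11}.
Comparing with the claimed set, T_11 is missing.

T_11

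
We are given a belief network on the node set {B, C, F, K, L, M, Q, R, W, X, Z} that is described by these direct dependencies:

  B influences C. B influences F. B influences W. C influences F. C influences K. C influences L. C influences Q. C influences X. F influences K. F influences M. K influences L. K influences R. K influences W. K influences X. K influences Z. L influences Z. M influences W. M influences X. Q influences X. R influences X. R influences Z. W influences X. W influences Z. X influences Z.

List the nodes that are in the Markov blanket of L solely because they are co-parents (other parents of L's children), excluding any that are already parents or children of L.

Children of L: Z.
  Z: K, R, W, X
Excluding nodes already adjacent to L (C, K, Z), the co-parent-only contribution is {R, W, X}.

{R, W, X}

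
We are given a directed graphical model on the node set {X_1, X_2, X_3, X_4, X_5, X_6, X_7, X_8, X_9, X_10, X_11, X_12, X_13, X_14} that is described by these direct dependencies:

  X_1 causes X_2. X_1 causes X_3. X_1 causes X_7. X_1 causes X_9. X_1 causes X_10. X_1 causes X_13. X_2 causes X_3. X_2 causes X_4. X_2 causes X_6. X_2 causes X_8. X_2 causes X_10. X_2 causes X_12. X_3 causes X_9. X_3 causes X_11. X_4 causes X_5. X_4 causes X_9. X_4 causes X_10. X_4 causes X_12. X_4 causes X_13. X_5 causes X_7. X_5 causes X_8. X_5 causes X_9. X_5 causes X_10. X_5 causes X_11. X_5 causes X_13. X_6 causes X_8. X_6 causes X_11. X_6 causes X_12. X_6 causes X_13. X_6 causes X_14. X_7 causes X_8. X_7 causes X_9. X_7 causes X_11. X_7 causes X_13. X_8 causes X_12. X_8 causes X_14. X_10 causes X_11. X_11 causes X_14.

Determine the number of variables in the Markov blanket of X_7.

11

By definition, MB(X_7) is built from X_7's parents, X_7's children, and the co-parents of X_7.
Ch(X_7) = {X_8, X_9, X_11, X_13}.
Pa(X_7) = {X_1, X_5}.
For each child, the remaining parents (spouses of X_7):
  X_8: X_2, X_5, X_6
  X_9: X_1, X_3, X_4, X_5
  X_11: X_3, X_5, X_6, X_10
  X_13: X_1, X_4, X_5, X_6
MB(X_7) = {X_1, X_2, X_3, X_4, X_5, X_6, X_8, X_9, X_10, X_11, X_13}, which has 11 nodes.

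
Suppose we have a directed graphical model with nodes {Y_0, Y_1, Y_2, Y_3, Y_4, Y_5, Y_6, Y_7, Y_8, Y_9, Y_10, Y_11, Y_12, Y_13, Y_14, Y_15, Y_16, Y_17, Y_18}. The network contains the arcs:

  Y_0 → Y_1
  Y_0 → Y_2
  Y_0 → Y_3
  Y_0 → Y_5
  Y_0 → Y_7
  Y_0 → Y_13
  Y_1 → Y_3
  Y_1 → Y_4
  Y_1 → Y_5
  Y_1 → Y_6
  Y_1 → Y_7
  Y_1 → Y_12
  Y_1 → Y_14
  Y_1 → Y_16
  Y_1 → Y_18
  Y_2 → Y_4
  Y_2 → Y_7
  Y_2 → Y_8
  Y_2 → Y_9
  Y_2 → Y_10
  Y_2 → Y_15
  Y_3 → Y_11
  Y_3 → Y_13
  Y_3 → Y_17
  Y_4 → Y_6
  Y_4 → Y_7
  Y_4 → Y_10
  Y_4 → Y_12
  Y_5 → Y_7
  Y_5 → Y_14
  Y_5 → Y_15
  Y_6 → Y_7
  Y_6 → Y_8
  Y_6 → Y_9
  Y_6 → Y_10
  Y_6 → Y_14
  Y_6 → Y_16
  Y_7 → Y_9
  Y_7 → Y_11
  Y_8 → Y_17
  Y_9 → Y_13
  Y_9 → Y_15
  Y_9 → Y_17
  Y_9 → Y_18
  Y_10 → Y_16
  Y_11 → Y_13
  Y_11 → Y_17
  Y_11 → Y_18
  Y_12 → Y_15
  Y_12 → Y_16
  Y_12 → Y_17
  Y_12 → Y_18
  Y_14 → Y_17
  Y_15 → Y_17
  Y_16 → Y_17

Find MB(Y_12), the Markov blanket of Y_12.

The Markov blanket of a node is its parents, its children, and the other parents of its children.
Ch(Y_12) = {Y_15, Y_16, Y_17, Y_18}.
Pa(Y_12) = {Y_1, Y_4}.
Parents of each child, excluding Y_12:
  parents(Y_15) \ {Y_12} = {Y_2, Y_5, Y_9}.
  Y_16's other parents are Y_1, Y_6, Y_10.
  Y_17's other parents are Y_3, Y_8, Y_9, Y_11, Y_14, Y_15, Y_16.
  parents(Y_18) \ {Y_12} = {Y_1, Y_9, Y_11}.
MB(Y_12) = {Y_1, Y_2, Y_3, Y_4, Y_5, Y_6, Y_8, Y_9, Y_10, Y_11, Y_14, Y_15, Y_16, Y_17, Y_18}.

{Y_1, Y_2, Y_3, Y_4, Y_5, Y_6, Y_8, Y_9, Y_10, Y_11, Y_14, Y_15, Y_16, Y_17, Y_18}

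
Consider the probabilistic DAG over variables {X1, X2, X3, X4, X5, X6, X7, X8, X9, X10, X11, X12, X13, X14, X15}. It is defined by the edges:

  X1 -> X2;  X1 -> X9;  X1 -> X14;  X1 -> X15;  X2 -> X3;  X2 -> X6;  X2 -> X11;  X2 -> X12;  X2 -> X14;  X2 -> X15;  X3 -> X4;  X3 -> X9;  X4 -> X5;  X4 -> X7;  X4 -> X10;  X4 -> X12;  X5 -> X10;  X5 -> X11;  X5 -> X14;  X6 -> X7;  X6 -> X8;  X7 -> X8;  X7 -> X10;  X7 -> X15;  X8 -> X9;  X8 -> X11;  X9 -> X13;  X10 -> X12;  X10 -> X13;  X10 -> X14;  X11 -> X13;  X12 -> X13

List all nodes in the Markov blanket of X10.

{X1, X2, X4, X5, X7, X9, X11, X12, X13, X14}

The Markov blanket of a node is its parents, its children, and the other parents of its children.
X10's parents: X4, X5, X7.
Ch(X10) = {X12, X13, X14}.
Other parents of X10's children:
  parents(X12) \ {X10} = {X2, X4}.
  parents(X13) \ {X10} = {X9, X11, X12}.
  X14 also has parents X1, X2, X5.
So the Markov blanket of X10 is {X1, X2, X4, X5, X7, X9, X11, X12, X13, X14}.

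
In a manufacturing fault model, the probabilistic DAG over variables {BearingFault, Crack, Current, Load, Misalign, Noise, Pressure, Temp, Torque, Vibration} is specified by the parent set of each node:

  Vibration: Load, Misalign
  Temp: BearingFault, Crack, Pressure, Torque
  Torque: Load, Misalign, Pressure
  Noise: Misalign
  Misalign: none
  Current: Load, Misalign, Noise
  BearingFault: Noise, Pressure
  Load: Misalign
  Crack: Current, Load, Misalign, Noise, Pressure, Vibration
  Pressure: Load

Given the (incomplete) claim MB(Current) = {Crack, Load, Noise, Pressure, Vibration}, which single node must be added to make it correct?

Misalign

Current has parents Load, Misalign, Noise.
Children of Current: Crack.
Parents of each child, excluding Current:
  Crack: Load, Misalign, Noise, Pressure, Vibration
MB(Current) = {Crack, Load, Misalign, Noise, Pressure, Vibration}.
Comparing with the claimed set, Misalign is missing.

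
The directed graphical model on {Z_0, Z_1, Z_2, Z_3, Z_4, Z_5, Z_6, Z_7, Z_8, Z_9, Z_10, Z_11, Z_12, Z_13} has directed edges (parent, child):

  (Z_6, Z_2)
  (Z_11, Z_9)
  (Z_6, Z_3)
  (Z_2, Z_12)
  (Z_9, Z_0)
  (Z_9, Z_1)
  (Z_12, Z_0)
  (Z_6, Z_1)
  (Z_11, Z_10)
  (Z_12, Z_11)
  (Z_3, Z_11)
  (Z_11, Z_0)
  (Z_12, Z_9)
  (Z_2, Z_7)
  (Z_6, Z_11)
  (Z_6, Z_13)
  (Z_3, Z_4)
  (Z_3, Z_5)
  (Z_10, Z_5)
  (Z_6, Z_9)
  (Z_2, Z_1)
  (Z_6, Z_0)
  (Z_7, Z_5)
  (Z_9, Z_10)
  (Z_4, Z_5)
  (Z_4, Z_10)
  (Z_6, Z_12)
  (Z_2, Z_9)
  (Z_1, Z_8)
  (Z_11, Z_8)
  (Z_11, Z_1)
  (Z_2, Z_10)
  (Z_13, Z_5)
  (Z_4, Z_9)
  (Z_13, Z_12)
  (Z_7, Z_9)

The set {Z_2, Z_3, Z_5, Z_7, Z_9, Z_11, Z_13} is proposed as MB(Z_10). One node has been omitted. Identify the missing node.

A node's Markov blanket = Pa ∪ Ch ∪ (parents of Ch other than the node itself).
Z_10's parents: Z_2, Z_4, Z_9, Z_11.
Z_10 has child Z_5.
For each child, the remaining parents (spouses of Z_10):
  Z_5's other parents are Z_3, Z_4, Z_7, Z_13.
MB(Z_10) = {Z_2, Z_3, Z_4, Z_5, Z_7, Z_9, Z_11, Z_13}.
Comparing with the claimed set, Z_4 is missing.

Z_4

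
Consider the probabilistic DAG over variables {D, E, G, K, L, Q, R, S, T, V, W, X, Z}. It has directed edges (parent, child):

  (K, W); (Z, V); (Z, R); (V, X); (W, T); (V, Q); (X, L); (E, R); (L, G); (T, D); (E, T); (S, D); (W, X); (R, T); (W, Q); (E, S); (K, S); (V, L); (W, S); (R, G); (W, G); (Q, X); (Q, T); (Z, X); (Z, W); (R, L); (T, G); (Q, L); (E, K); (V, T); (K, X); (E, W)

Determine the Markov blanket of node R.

Children of R: G, L, T.
Pa(R) = {E, Z}.
For each child, the remaining parents (spouses of R):
  parents(T) \ {R} = {E, Q, V, W}.
  L also has parents Q, V, X.
  G's other parents are L, T, W.
Taking the union gives {E, G, L, Q, T, V, W, X, Z}.

{E, G, L, Q, T, V, W, X, Z}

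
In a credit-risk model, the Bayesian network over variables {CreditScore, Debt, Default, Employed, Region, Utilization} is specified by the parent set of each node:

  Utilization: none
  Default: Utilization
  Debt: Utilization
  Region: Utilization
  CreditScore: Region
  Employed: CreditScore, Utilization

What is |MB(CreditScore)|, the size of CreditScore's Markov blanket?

Recall MB(v) = parents ∪ children ∪ spouses, where spouses are the other parents of v's children.
CreditScore has parent Region.
CreditScore has child Employed.
Parents of each child, excluding CreditScore:
  Employed also has parent Utilization.
MB(CreditScore) = {Employed, Region, Utilization}, which has 3 nodes.

3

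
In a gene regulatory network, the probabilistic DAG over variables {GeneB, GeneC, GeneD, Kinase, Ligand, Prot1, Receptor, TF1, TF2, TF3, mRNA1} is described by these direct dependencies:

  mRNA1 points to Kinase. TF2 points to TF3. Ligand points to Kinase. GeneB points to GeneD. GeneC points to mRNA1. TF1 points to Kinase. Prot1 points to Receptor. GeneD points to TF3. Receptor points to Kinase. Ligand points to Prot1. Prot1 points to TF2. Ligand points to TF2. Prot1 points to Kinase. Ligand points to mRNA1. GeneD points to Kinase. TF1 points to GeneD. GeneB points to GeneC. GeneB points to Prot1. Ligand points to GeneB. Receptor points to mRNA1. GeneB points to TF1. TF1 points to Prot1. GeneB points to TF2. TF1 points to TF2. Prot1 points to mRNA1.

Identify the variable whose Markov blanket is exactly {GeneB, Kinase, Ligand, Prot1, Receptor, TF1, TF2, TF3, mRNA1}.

GeneD

The target node must have every member of {GeneB, Kinase, Ligand, Prot1, Receptor, TF1, TF2, TF3, mRNA1} as a parent, child, or co-parent, and no others.
Parents of GeneD: GeneB, TF1; children: Kinase, TF3; co-parents: Ligand, Prot1, Receptor, TF1, TF2, mRNA1.
These exactly cover the given set, so the node is GeneD.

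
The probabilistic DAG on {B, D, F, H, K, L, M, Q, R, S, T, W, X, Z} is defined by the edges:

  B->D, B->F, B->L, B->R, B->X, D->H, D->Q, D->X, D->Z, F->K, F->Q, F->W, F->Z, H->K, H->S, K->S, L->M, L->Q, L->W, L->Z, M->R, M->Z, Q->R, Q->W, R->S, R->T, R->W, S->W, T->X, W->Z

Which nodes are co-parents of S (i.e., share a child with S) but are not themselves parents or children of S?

Children of S: W.
  parents(W) \ {S} = {F, L, Q, R}.
Excluding nodes already adjacent to S (H, K, R, W), the co-parent-only contribution is {F, L, Q}.

{F, L, Q}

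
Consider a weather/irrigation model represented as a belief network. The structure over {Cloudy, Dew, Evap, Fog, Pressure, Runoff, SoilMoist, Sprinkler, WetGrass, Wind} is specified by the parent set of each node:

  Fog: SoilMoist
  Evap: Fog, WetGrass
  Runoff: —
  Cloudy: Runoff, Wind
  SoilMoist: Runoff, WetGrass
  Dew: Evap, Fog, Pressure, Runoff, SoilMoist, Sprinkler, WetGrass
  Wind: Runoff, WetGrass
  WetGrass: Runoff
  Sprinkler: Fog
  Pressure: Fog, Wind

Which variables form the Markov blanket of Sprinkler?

{Dew, Evap, Fog, Pressure, Runoff, SoilMoist, WetGrass}

Sprinkler's parents: Fog.
Ch(Sprinkler) = {Dew}.
For each child, the remaining parents (spouses of Sprinkler):
  Dew: Evap, Fog, Pressure, Runoff, SoilMoist, WetGrass
Taking the union gives {Dew, Evap, Fog, Pressure, Runoff, SoilMoist, WetGrass}.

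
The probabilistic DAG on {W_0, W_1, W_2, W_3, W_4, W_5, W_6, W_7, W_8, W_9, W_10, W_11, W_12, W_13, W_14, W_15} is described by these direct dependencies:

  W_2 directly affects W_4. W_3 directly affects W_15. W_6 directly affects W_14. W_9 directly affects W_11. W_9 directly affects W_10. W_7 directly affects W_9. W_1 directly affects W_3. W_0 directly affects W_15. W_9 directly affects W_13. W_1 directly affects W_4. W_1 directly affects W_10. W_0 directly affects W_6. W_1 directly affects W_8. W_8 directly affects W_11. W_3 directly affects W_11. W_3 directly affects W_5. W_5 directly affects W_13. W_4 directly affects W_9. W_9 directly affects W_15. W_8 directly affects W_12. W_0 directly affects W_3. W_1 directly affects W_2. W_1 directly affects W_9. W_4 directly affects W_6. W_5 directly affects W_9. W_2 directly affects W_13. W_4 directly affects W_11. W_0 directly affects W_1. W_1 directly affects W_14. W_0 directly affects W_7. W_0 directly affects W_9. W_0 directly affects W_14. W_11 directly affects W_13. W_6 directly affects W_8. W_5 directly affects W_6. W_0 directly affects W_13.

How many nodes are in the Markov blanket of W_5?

Ch(W_5) = {W_6, W_9, W_13}.
Pa(W_5) = {W_3}.
Parents of each child, excluding W_5:
  parents(W_6) \ {W_5} = {W_0, W_4}.
  W_9's other parents are W_0, W_1, W_4, W_7.
  W_13 also has parents W_0, W_2, W_9, W_11.
MB(W_5) = {W_0, W_1, W_2, W_3, W_4, W_6, W_7, W_9, W_11, W_13}, which has 10 nodes.

10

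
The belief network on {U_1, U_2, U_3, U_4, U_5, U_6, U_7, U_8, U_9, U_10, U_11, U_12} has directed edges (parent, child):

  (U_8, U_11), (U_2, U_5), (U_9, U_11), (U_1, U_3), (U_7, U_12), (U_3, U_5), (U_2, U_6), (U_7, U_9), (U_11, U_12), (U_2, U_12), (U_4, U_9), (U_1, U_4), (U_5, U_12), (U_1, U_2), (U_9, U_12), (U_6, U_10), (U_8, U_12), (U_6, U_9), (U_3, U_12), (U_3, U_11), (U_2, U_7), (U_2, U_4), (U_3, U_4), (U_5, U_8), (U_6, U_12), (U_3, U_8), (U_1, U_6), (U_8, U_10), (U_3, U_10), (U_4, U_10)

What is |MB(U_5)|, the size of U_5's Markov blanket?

8

The Markov blanket of a node is its parents, its children, and the other parents of its children.
Children of U_5: U_8, U_12.
Pa(U_5) = {U_2, U_3}.
For each child, the remaining parents (spouses of U_5):
  U_8 also has parent U_3.
  U_12 also has parents U_2, U_3, U_6, U_7, U_8, U_9, U_11.
MB(U_5) = {U_2, U_3, U_6, U_7, U_8, U_9, U_11, U_12}, which has 8 nodes.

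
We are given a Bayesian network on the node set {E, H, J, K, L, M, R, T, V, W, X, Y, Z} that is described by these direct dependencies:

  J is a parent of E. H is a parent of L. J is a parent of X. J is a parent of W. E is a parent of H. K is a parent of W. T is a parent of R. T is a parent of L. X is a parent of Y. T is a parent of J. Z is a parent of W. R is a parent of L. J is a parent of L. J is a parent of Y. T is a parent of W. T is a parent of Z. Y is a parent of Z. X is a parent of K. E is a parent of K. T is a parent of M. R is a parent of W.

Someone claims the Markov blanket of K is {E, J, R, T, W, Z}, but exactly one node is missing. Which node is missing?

A node's Markov blanket = Pa ∪ Ch ∪ (parents of Ch other than the node itself).
Children of K: W.
Pa(K) = {E, X}.
Other parents of K's children:
  W: J, R, T, Z
MB(K) = {E, J, R, T, W, X, Z}.
Comparing with the claimed set, X is missing.

X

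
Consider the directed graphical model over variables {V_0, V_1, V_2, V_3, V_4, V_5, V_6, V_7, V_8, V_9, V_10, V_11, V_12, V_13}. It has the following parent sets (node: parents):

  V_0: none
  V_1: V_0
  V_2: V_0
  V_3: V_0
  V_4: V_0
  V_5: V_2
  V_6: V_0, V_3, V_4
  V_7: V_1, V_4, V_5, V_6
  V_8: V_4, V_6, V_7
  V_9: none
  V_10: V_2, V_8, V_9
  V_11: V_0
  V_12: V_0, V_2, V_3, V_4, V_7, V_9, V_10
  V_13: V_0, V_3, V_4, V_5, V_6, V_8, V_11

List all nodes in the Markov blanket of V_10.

{V_0, V_2, V_3, V_4, V_7, V_8, V_9, V_12}

V_10 has parents V_2, V_8, V_9.
Ch(V_10) = {V_12}.
Parents of each child, excluding V_10:
  parents(V_12) \ {V_10} = {V_0, V_2, V_3, V_4, V_7, V_9}.
MB(V_10) = {V_0, V_2, V_3, V_4, V_7, V_8, V_9, V_12}.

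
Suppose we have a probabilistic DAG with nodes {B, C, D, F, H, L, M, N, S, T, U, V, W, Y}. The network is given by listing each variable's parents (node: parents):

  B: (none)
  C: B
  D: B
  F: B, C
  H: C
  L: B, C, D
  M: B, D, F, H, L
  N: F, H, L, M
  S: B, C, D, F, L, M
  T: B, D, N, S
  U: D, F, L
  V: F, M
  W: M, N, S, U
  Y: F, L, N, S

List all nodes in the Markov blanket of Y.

A node's Markov blanket = Pa ∪ Ch ∪ (parents of Ch other than the node itself).
Y's parents: F, L, N, S.
Children of Y: none.
Y has no children, so there are no co-parents.
So the Markov blanket of Y is {F, L, N, S}.

{F, L, N, S}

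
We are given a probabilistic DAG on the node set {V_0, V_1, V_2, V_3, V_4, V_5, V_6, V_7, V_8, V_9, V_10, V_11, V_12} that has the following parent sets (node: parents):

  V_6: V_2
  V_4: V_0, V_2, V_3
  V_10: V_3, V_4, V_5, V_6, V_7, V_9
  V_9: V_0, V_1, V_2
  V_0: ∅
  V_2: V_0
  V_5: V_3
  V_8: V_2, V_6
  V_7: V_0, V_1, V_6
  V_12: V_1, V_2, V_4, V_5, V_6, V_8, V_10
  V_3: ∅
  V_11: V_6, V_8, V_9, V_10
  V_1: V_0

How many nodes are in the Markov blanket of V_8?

9

By definition, MB(V_8) is built from V_8's parents, V_8's children, and the co-parents of V_8.
V_8 has parents V_2, V_6.
V_8's children: V_11, V_12.
Co-parents of V_8 (other parents of its children):
  parents(V_11) \ {V_8} = {V_6, V_9, V_10}.
  V_12 also has parents V_1, V_2, V_4, V_5, V_6, V_10.
MB(V_8) = {V_1, V_2, V_4, V_5, V_6, V_9, V_10, V_11, V_12}, which has 9 nodes.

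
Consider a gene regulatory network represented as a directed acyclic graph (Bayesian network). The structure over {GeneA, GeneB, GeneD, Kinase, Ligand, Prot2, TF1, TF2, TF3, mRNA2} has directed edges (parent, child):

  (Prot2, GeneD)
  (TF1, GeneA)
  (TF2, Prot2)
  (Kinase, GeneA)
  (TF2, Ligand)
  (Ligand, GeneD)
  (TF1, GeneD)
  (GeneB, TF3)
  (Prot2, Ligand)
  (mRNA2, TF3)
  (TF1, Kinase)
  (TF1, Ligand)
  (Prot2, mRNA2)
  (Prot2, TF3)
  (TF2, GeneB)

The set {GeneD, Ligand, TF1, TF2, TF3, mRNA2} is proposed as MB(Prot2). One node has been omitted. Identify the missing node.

GeneB

Children of Prot2: GeneD, Ligand, TF3, mRNA2.
Prot2 has parent TF2.
Co-parents of Prot2 (other parents of its children):
  Ligand: TF1, TF2
  mRNA2: —
  GeneD: Ligand, TF1
  TF3: GeneB, mRNA2
MB(Prot2) = {GeneB, GeneD, Ligand, TF1, TF2, TF3, mRNA2}.
Comparing with the claimed set, GeneB is missing.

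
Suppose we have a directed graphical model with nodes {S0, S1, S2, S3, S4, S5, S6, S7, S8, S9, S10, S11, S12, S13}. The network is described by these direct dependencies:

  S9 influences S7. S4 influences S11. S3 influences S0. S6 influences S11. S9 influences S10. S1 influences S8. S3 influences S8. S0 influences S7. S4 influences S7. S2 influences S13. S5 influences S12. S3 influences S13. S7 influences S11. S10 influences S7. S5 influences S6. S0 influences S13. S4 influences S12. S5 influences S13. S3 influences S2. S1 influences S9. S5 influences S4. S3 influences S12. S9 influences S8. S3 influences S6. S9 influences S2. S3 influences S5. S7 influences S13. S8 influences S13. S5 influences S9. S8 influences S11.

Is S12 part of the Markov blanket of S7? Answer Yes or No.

A node's Markov blanket = Pa ∪ Ch ∪ (parents of Ch other than the node itself).
Ch(S7) = {S11, S13}.
S7 has parents S0, S4, S9, S10.
Parents of each child, excluding S7:
  S11: S4, S6, S8
  S13: S0, S2, S3, S5, S8
MB(S7) = {S0, S2, S3, S4, S5, S6, S8, S9, S10, S11, S13}; S12 is not in this set.

No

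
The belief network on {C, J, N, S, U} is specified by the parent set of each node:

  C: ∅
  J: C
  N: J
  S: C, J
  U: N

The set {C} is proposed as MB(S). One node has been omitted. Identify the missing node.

J

Pa(S) = {C, J}.
S has no children.
S has no children, so there are no co-parents.
MB(S) = {C, J}.
Comparing with the claimed set, J is missing.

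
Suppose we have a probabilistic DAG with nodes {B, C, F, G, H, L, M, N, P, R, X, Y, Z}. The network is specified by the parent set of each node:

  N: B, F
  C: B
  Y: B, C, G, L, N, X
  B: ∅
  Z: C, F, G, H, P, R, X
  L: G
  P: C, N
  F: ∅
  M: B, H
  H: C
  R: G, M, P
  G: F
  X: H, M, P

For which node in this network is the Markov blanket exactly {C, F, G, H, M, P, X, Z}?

The target node must have every member of {C, F, G, H, M, P, X, Z} as a parent, child, or co-parent, and no others.
Parents of R: G, M, P; children: Z; co-parents: C, F, G, H, P, X.
These exactly cover the given set, so the node is R.

R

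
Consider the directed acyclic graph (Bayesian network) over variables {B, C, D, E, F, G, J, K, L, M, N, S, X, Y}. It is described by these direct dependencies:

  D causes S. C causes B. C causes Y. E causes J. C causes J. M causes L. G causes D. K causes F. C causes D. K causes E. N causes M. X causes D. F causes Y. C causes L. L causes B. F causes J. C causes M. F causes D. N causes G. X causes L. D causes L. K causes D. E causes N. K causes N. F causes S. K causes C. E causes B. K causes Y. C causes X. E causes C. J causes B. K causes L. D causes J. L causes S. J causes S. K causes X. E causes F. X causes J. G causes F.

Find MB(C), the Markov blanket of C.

Recall MB(v) = parents ∪ children ∪ spouses, where spouses are the other parents of v's children.
Parents of C: E, K.
C has children B, D, J, L, M, X, Y.
Co-parents of C (other parents of its children):
  M's other parent is N.
  X's other parent is K.
  D also has parents F, G, K, X.
  L's other parents are D, K, M, X.
  J's other parents are D, E, F, X.
  parents(B) \ {C} = {E, J, L}.
  parents(Y) \ {C} = {F, K}.
Union: {E, K} ∪ {B, D, J, L, M, X, Y} ∪ {D, E, F, G, J, K, L, M, N, X} = {B, D, E, F, G, J, K, L, M, N, X, Y}.

{B, D, E, F, G, J, K, L, M, N, X, Y}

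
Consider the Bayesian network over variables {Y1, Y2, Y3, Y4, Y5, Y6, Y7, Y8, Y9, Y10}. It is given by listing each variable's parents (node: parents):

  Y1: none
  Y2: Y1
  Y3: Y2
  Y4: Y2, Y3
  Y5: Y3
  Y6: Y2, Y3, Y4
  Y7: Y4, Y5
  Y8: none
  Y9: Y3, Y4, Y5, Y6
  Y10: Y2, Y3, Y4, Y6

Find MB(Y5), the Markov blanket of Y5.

{Y3, Y4, Y6, Y7, Y9}

Children of Y5: Y7, Y9.
Pa(Y5) = {Y3}.
For each child, the remaining parents (spouses of Y5):
  Y7's other parent is Y4.
  Y9's other parents are Y3, Y4, Y6.
Union: {Y3} ∪ {Y7, Y9} ∪ {Y3, Y4, Y6} = {Y3, Y4, Y6, Y7, Y9}.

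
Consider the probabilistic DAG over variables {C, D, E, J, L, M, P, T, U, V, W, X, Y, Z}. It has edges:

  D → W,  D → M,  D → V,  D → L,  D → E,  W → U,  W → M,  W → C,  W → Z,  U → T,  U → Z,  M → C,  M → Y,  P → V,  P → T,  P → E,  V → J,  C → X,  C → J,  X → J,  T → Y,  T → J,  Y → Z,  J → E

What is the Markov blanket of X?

{C, J, T, V}

The Markov blanket of a node is its parents, its children, and the other parents of its children.
Children of X: J.
X has parent C.
For each child, the remaining parents (spouses of X):
  J: C, T, V
Taking the union gives {C, J, T, V}.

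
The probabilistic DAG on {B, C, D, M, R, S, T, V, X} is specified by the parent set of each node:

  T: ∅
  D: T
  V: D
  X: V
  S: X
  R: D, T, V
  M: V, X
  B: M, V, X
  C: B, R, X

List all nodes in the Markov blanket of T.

A node's Markov blanket = Pa ∪ Ch ∪ (parents of Ch other than the node itself).
Parents of T: none.
T has children D, R.
Co-parents of T (other parents of its children):
  D has no other parent.
  parents(R) \ {T} = {D, V}.
Taking the union gives {D, R, V}.

{D, R, V}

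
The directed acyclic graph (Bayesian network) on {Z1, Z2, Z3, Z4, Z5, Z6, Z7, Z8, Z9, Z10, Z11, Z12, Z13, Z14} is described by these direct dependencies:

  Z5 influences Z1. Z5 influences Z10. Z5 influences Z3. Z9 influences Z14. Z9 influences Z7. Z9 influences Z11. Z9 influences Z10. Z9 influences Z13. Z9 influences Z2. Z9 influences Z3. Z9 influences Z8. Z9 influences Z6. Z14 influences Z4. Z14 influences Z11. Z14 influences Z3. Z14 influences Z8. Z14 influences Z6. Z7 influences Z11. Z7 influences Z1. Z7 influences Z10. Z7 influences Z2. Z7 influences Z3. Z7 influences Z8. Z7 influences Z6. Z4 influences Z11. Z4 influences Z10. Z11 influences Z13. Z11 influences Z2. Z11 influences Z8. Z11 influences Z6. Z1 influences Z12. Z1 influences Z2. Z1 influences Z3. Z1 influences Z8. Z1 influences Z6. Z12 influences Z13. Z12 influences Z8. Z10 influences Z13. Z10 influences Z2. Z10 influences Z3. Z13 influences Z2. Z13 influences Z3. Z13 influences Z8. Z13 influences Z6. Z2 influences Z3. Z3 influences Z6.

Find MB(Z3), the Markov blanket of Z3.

{Z1, Z2, Z5, Z6, Z7, Z9, Z10, Z11, Z13, Z14}

Recall MB(v) = parents ∪ children ∪ spouses, where spouses are the other parents of v's children.
Parents of Z3: Z1, Z2, Z5, Z7, Z9, Z10, Z13, Z14.
Z3's children: Z6.
Parents of each child, excluding Z3:
  parents(Z6) \ {Z3} = {Z1, Z7, Z9, Z11, Z13, Z14}.
Taking the union gives {Z1, Z2, Z5, Z6, Z7, Z9, Z10, Z11, Z13, Z14}.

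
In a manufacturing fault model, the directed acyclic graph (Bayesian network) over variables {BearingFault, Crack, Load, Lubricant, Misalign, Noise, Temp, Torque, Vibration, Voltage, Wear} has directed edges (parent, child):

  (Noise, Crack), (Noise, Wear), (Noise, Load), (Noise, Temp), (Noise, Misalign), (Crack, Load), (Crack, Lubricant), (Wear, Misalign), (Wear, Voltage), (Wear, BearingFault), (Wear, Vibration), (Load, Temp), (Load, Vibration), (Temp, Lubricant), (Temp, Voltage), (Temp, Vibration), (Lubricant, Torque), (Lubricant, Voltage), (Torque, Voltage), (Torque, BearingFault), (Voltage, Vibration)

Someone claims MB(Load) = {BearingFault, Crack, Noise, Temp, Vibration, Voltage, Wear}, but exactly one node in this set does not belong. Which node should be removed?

BearingFault

By definition, MB(Load) is built from Load's parents, Load's children, and the co-parents of Load.
Load's children: Temp, Vibration.
Pa(Load) = {Crack, Noise}.
Parents of each child, excluding Load:
  parents(Temp) \ {Load} = {Noise}.
  parents(Vibration) \ {Load} = {Temp, Voltage, Wear}.
MB(Load) = {Crack, Noise, Temp, Vibration, Voltage, Wear}.
BearingFault is neither a parent, child, nor co-parent of Load, so it does not belong.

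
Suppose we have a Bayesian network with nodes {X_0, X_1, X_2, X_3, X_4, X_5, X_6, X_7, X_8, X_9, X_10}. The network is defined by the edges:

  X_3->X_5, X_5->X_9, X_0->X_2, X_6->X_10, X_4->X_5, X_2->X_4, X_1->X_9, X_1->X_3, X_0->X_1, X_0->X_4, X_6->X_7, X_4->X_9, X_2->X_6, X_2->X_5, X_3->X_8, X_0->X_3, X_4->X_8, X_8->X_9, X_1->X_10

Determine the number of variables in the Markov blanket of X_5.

6

Children of X_5: X_9.
X_5 has parents X_2, X_3, X_4.
Co-parents of X_5 (other parents of its children):
  X_9: X_1, X_4, X_8
MB(X_5) = {X_1, X_2, X_3, X_4, X_8, X_9}, which has 6 nodes.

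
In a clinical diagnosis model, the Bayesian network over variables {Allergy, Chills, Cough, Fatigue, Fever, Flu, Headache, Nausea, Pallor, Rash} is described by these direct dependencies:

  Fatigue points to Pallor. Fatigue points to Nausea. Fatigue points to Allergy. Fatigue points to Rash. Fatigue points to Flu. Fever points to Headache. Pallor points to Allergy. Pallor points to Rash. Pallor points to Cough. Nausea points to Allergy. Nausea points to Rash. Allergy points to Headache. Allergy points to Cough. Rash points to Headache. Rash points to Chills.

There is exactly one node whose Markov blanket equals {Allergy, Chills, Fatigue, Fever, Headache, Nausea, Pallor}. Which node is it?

Rash

The target node must have every member of {Allergy, Chills, Fatigue, Fever, Headache, Nausea, Pallor} as a parent, child, or co-parent, and no others.
Parents of Rash: Fatigue, Nausea, Pallor; children: Chills, Headache; co-parents: Allergy, Fever.
These exactly cover the given set, so the node is Rash.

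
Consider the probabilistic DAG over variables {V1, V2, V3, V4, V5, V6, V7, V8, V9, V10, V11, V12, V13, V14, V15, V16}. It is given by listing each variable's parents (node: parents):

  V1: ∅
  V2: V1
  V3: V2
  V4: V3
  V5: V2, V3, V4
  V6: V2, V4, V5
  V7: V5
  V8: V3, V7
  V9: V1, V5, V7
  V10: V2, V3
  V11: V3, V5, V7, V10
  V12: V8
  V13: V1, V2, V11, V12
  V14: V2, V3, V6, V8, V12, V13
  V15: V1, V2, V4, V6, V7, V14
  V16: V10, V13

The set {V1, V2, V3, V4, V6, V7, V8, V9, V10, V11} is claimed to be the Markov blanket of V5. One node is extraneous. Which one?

The Markov blanket of a node is its parents, its children, and the other parents of its children.
V5 has parents V2, V3, V4.
Ch(V5) = {V6, V7, V9, V11}.
For each child, the remaining parents (spouses of V5):
  V6's other parents are V2, V4.
  V7 has no other parent.
  V9's other parents are V1, V7.
  V11 also has parents V3, V7, V10.
MB(V5) = {V1, V2, V3, V4, V6, V7, V9, V10, V11}.
V8 is neither a parent, child, nor co-parent of V5, so it does not belong.

V8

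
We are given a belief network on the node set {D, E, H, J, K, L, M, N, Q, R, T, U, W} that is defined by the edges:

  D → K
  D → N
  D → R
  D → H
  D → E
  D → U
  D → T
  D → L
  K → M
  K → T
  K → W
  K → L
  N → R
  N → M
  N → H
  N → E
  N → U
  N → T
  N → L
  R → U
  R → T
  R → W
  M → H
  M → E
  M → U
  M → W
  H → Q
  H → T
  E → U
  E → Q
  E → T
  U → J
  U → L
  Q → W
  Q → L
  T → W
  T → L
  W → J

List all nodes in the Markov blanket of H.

By definition, MB(H) is built from H's parents, H's children, and the co-parents of H.
Parents of H: D, M, N.
H has children Q, T.
For each child, the remaining parents (spouses of H):
  Q: E
  T: D, E, K, N, R
Union: {D, M, N} ∪ {Q, T} ∪ {D, E, K, N, R} = {D, E, K, M, N, Q, R, T}.

{D, E, K, M, N, Q, R, T}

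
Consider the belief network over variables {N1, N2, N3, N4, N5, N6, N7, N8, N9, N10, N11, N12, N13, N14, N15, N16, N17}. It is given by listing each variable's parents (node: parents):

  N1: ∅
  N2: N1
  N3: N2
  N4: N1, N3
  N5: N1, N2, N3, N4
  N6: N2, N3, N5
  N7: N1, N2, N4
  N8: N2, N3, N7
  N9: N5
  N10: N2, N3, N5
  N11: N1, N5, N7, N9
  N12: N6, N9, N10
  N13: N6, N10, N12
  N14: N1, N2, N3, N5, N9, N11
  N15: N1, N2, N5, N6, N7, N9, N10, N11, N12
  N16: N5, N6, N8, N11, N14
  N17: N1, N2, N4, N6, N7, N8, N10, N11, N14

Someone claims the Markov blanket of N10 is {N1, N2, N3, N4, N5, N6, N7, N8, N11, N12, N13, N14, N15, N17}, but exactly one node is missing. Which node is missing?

By definition, MB(N10) is built from N10's parents, N10's children, and the co-parents of N10.
Ch(N10) = {N12, N13, N15, N17}.
N10 has parents N2, N3, N5.
Other parents of N10's children:
  N12: N6, N9
  N13: N6, N12
  N15: N1, N2, N5, N6, N7, N9, N11, N12
  N17: N1, N2, N4, N6, N7, N8, N11, N14
MB(N10) = {N1, N2, N3, N4, N5, N6, N7, N8, N9, N11, N12, N13, N14, N15, N17}.
Comparing with the claimed set, N9 is missing.

N9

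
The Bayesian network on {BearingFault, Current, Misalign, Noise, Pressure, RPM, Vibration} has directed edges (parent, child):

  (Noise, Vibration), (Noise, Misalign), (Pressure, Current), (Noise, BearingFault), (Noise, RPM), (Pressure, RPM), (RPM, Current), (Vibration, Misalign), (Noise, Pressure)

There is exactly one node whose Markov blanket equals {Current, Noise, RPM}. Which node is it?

The target node must have every member of {Current, Noise, RPM} as a parent, child, or co-parent, and no others.
Parents of Pressure: Noise; children: Current, RPM; co-parents: Noise, RPM.
These exactly cover the given set, so the node is Pressure.

Pressure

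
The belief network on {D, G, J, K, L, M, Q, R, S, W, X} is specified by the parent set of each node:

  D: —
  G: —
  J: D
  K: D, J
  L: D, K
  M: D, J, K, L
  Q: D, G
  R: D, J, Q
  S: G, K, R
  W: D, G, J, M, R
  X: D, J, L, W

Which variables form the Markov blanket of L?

{D, J, K, M, W, X}

The Markov blanket of a node is its parents, its children, and the other parents of its children.
L's parents: D, K.
L's children: M, X.
Other parents of L's children:
  M's other parents are D, J, K.
  parents(X) \ {L} = {D, J, W}.
MB(L) = {D, J, K, M, W, X}.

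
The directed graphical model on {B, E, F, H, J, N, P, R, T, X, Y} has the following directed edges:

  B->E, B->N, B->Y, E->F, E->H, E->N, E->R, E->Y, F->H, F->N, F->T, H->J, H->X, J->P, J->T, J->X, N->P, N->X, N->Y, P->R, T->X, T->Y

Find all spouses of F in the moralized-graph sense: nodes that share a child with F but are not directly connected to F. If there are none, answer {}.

{B, J}

Children of F: H, N, T.
  H also has parent E.
  N's other parents are B, E.
  T also has parent J.
Excluding nodes already adjacent to F (E, H, N, T), the co-parent-only contribution is {B, J}.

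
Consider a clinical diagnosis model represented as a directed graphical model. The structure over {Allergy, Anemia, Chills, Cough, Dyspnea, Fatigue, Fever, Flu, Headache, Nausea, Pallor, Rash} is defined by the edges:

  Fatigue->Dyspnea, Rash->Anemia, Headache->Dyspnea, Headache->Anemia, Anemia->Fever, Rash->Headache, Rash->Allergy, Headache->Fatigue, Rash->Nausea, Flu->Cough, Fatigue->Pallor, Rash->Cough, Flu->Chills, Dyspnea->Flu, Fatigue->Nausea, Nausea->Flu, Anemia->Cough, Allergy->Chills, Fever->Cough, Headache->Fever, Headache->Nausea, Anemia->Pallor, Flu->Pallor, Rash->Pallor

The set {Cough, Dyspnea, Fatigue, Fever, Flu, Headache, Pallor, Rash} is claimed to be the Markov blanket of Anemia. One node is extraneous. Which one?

Recall MB(v) = parents ∪ children ∪ spouses, where spouses are the other parents of v's children.
Anemia's parents: Headache, Rash.
Ch(Anemia) = {Cough, Fever, Pallor}.
Other parents of Anemia's children:
  parents(Fever) \ {Anemia} = {Headache}.
  Cough's other parents are Fever, Flu, Rash.
  Pallor's other parents are Fatigue, Flu, Rash.
MB(Anemia) = {Cough, Fatigue, Fever, Flu, Headache, Pallor, Rash}.
Dyspnea is neither a parent, child, nor co-parent of Anemia, so it does not belong.

Dyspnea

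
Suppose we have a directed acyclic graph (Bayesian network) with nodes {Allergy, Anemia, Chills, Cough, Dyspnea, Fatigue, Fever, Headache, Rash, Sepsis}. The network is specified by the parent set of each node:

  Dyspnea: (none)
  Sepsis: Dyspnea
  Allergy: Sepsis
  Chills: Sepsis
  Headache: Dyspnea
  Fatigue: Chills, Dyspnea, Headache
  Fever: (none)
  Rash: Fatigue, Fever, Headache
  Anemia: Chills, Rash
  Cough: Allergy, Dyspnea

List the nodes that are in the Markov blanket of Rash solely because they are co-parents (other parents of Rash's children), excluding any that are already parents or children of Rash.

{Chills}

Children of Rash: Anemia.
  parents(Anemia) \ {Rash} = {Chills}.
Excluding nodes already adjacent to Rash (Anemia, Fatigue, Fever, Headache), the co-parent-only contribution is {Chills}.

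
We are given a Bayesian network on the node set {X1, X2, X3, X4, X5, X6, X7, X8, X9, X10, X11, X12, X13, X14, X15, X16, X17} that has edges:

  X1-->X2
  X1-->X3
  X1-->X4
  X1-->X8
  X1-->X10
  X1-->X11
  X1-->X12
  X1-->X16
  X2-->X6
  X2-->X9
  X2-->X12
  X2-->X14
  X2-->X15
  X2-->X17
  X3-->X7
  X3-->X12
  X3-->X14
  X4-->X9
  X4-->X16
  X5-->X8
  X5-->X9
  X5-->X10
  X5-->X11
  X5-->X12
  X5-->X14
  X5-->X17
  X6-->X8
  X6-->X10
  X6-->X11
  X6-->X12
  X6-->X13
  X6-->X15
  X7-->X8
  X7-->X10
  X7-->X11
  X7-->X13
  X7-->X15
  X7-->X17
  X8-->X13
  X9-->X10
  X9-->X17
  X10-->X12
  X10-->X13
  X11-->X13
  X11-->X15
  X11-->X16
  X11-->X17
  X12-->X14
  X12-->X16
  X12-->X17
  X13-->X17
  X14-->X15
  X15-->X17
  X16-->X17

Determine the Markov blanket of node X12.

{X1, X2, X3, X4, X5, X6, X7, X9, X10, X11, X13, X14, X15, X16, X17}

Ch(X12) = {X14, X16, X17}.
Parents of X12: X1, X2, X3, X5, X6, X10.
Parents of each child, excluding X12:
  X14 also has parents X2, X3, X5.
  X16's other parents are X1, X4, X11.
  X17 also has parents X2, X5, X7, X9, X11, X13, X15, X16.
Union: {X1, X2, X3, X5, X6, X10} ∪ {X14, X16, X17} ∪ {X1, X2, X3, X4, X5, X7, X9, X11, X13, X15, X16} = {X1, X2, X3, X4, X5, X6, X7, X9, X10, X11, X13, X14, X15, X16, X17}.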